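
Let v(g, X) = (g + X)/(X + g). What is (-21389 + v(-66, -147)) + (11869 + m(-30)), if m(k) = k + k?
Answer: -9579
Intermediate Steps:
m(k) = 2*k
v(g, X) = 1 (v(g, X) = (X + g)/(X + g) = 1)
(-21389 + v(-66, -147)) + (11869 + m(-30)) = (-21389 + 1) + (11869 + 2*(-30)) = -21388 + (11869 - 60) = -21388 + 11809 = -9579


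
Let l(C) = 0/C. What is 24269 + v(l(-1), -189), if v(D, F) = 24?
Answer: 24293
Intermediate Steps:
l(C) = 0
24269 + v(l(-1), -189) = 24269 + 24 = 24293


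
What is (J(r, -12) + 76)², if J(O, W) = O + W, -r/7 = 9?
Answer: 1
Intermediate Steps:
r = -63 (r = -7*9 = -63)
(J(r, -12) + 76)² = ((-63 - 12) + 76)² = (-75 + 76)² = 1² = 1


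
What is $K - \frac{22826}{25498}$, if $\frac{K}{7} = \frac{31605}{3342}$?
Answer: $\frac{927460923}{14202386} \approx 65.303$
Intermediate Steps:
$K = \frac{73745}{1114}$ ($K = 7 \cdot \frac{31605}{3342} = 7 \cdot 31605 \cdot \frac{1}{3342} = 7 \cdot \frac{10535}{1114} = \frac{73745}{1114} \approx 66.198$)
$K - \frac{22826}{25498} = \frac{73745}{1114} - \frac{22826}{25498} = \frac{73745}{1114} - \frac{11413}{12749} = \frac{927460923}{14202386}$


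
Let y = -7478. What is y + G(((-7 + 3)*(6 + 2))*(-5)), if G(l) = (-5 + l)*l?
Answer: 17322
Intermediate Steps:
G(l) = l*(-5 + l)
y + G(((-7 + 3)*(6 + 2))*(-5)) = -7478 + (((-7 + 3)*(6 + 2))*(-5))*(-5 + ((-7 + 3)*(6 + 2))*(-5)) = -7478 + (-4*8*(-5))*(-5 - 4*8*(-5)) = -7478 + (-32*(-5))*(-5 - 32*(-5)) = -7478 + 160*(-5 + 160) = -7478 + 160*155 = -7478 + 24800 = 17322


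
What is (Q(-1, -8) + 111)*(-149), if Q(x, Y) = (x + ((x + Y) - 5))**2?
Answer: -50064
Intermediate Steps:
Q(x, Y) = (-5 + Y + 2*x)**2 (Q(x, Y) = (x + ((Y + x) - 5))**2 = (x + (-5 + Y + x))**2 = (-5 + Y + 2*x)**2)
(Q(-1, -8) + 111)*(-149) = ((-5 - 8 + 2*(-1))**2 + 111)*(-149) = ((-5 - 8 - 2)**2 + 111)*(-149) = ((-15)**2 + 111)*(-149) = (225 + 111)*(-149) = 336*(-149) = -50064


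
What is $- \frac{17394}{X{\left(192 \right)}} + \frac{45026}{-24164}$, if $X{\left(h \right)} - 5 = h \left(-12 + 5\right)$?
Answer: $\frac{13846877}{1244446} \approx 11.127$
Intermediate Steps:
$X{\left(h \right)} = 5 - 7 h$ ($X{\left(h \right)} = 5 + h \left(-12 + 5\right) = 5 + h \left(-7\right) = 5 - 7 h$)
$- \frac{17394}{X{\left(192 \right)}} + \frac{45026}{-24164} = - \frac{17394}{5 - 1344} + \frac{45026}{-24164} = - \frac{17394}{5 - 1344} + 45026 \left(- \frac{1}{24164}\right) = - \frac{17394}{-1339} - \frac{22513}{12082} = \left(-17394\right) \left(- \frac{1}{1339}\right) - \frac{22513}{12082} = \frac{1338}{103} - \frac{22513}{12082} = \frac{13846877}{1244446}$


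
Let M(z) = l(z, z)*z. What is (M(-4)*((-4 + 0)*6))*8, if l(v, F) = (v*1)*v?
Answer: 12288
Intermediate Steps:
l(v, F) = v² (l(v, F) = v*v = v²)
M(z) = z³ (M(z) = z²*z = z³)
(M(-4)*((-4 + 0)*6))*8 = ((-4)³*((-4 + 0)*6))*8 = -(-256)*6*8 = -64*(-24)*8 = 1536*8 = 12288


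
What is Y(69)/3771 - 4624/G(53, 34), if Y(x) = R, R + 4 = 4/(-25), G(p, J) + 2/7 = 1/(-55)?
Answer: 6216004216/408525 ≈ 15216.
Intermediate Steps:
G(p, J) = -117/385 (G(p, J) = -2/7 + 1/(-55) = -2/7 - 1/55 = -117/385)
R = -104/25 (R = -4 + 4/(-25) = -4 + 4*(-1/25) = -4 - 4/25 = -104/25 ≈ -4.1600)
Y(x) = -104/25
Y(69)/3771 - 4624/G(53, 34) = -104/25/3771 - 4624/(-117/385) = -104/25*1/3771 - 4624*(-385/117) = -104/94275 + 1780240/117 = 6216004216/408525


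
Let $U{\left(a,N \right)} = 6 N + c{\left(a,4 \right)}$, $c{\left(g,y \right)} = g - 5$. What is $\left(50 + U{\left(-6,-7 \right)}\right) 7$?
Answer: $-21$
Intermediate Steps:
$c{\left(g,y \right)} = -5 + g$ ($c{\left(g,y \right)} = g - 5 = -5 + g$)
$U{\left(a,N \right)} = -5 + a + 6 N$ ($U{\left(a,N \right)} = 6 N + \left(-5 + a\right) = -5 + a + 6 N$)
$\left(50 + U{\left(-6,-7 \right)}\right) 7 = \left(50 - 53\right) 7 = \left(-3\right) 7 = -21$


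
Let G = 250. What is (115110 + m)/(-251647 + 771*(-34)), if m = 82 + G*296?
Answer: -189192/277861 ≈ -0.68089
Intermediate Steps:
m = 74082 (m = 82 + 250*296 = 82 + 74000 = 74082)
(115110 + m)/(-251647 + 771*(-34)) = (115110 + 74082)/(-251647 + 771*(-34)) = 189192/(-251647 - 26214) = 189192/(-277861) = 189192*(-1/277861) = -189192/277861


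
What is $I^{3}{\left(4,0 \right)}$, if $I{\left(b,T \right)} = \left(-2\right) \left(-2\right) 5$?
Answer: $8000$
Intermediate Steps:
$I{\left(b,T \right)} = 20$ ($I{\left(b,T \right)} = 4 \cdot 5 = 20$)
$I^{3}{\left(4,0 \right)} = 20^{3} = 8000$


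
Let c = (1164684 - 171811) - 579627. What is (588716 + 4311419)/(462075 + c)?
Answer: 4900135/875321 ≈ 5.5981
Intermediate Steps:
c = 413246 (c = 992873 - 579627 = 413246)
(588716 + 4311419)/(462075 + c) = (588716 + 4311419)/(462075 + 413246) = 4900135/875321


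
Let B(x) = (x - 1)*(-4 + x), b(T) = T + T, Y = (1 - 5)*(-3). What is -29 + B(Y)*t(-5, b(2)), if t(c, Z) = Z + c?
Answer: -117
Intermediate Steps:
Y = 12 (Y = -4*(-3) = 12)
b(T) = 2*T
B(x) = (-1 + x)*(-4 + x)
-29 + B(Y)*t(-5, b(2)) = -29 + (4 + 12² - 5*12)*(2*2 - 5) = -29 + (4 + 144 - 60)*(4 - 5) = -29 + 88*(-1) = -29 - 88 = -117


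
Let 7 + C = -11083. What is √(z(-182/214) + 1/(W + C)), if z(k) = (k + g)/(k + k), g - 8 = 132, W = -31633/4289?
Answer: 5*I*√5011340975044940146/1237512718 ≈ 9.0448*I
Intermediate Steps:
W = -31633/4289 (W = -31633*1/4289 = -31633/4289 ≈ -7.3754)
C = -11090 (C = -7 - 11083 = -11090)
g = 140 (g = 8 + 132 = 140)
z(k) = (140 + k)/(2*k) (z(k) = (k + 140)/(k + k) = (140 + k)/((2*k)) = (140 + k)*(1/(2*k)) = (140 + k)/(2*k))
√(z(-182/214) + 1/(W + C)) = √((140 - 182/214)/(2*((-182/214))) + 1/(-31633/4289 - 11090)) = √((140 - 182*1/214)/(2*((-182*1/214))) + 1/(-47596643/4289)) = √((140 - 91/107)/(2*(-91/107)) - 4289/47596643) = √((½)*(-107/91)*(14889/107) - 4289/47596643) = √(-2127/26 - 4289/47596643) = √(-101238171175/1237512718) = 5*I*√5011340975044940146/1237512718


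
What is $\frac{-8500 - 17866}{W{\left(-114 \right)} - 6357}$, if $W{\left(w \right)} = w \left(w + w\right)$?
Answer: $- \frac{26366}{19635} \approx -1.3428$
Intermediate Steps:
$W{\left(w \right)} = 2 w^{2}$ ($W{\left(w \right)} = w 2 w = 2 w^{2}$)
$\frac{-8500 - 17866}{W{\left(-114 \right)} - 6357} = \frac{-8500 - 17866}{2 \left(-114\right)^{2} - 6357} = - \frac{26366}{2 \cdot 12996 - 6357} = - \frac{26366}{25992 - 6357} = - \frac{26366}{19635}$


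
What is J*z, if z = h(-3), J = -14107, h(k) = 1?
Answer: -14107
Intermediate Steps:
z = 1
J*z = -14107*1 = -14107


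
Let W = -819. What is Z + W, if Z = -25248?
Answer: -26067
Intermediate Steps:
Z + W = -25248 - 819 = -26067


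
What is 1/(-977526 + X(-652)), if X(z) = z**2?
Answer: -1/552422 ≈ -1.8102e-6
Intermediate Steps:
1/(-977526 + X(-652)) = 1/(-977526 + (-652)**2) = 1/(-977526 + 425104) = 1/(-552422) = -1/552422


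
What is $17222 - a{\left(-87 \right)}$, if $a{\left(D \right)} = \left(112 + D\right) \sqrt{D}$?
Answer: $17222 - 25 i \sqrt{87} \approx 17222.0 - 233.18 i$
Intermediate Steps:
$a{\left(D \right)} = \sqrt{D} \left(112 + D\right)$
$17222 - a{\left(-87 \right)} = 17222 - \sqrt{-87} \left(112 - 87\right) = 17222 - i \sqrt{87} \cdot 25 = 17222 - 25 i \sqrt{87}$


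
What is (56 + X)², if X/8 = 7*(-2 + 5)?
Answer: 50176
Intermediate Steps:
X = 168 (X = 8*(7*(-2 + 5)) = 8*(7*3) = 8*21 = 168)
(56 + X)² = (56 + 168)² = 224² = 50176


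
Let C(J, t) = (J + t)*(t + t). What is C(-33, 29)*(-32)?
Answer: 7424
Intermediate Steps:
C(J, t) = 2*t*(J + t) (C(J, t) = (J + t)*(2*t) = 2*t*(J + t))
C(-33, 29)*(-32) = (2*29*(-33 + 29))*(-32) = (2*29*(-4))*(-32) = -232*(-32) = 7424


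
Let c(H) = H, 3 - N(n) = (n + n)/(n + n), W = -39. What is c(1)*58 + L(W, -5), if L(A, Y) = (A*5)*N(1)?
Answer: -332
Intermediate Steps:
N(n) = 2 (N(n) = 3 - (n + n)/(n + n) = 3 - 2*n/(2*n) = 3 - 2*n*1/(2*n) = 3 - 1*1 = 3 - 1 = 2)
L(A, Y) = 10*A (L(A, Y) = (A*5)*2 = (5*A)*2 = 10*A)
c(1)*58 + L(W, -5) = 1*58 + 10*(-39) = 58 - 390 = -332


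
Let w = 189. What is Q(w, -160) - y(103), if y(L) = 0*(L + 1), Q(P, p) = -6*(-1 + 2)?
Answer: -6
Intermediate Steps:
Q(P, p) = -6 (Q(P, p) = -6*1 = -6)
y(L) = 0 (y(L) = 0*(1 + L) = 0)
Q(w, -160) - y(103) = -6 - 1*0 = -6 + 0 = -6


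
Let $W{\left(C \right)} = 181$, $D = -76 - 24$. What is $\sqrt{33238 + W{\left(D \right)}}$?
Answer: $\sqrt{33419} \approx 182.81$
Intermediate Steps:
$D = -100$
$\sqrt{33238 + W{\left(D \right)}} = \sqrt{33238 + 181} = \sqrt{33419}$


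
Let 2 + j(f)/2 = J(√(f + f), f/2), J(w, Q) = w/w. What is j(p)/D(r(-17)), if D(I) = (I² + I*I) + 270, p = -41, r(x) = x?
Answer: -1/424 ≈ -0.0023585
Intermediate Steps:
J(w, Q) = 1
j(f) = -2 (j(f) = -4 + 2*1 = -4 + 2 = -2)
D(I) = 270 + 2*I² (D(I) = (I² + I²) + 270 = 2*I² + 270 = 270 + 2*I²)
j(p)/D(r(-17)) = -2/(270 + 2*(-17)²) = -2/(270 + 2*289) = -2/(270 + 578) = -2/848 = -2*1/848 = -1/424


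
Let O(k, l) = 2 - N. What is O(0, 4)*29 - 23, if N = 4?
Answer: -81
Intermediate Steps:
O(k, l) = -2 (O(k, l) = 2 - 1*4 = 2 - 4 = -2)
O(0, 4)*29 - 23 = -2*29 - 23 = -58 - 23 = -81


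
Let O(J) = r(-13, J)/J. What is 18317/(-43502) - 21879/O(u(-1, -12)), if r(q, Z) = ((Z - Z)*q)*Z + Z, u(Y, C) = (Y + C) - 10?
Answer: -951798575/43502 ≈ -21879.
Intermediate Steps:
u(Y, C) = -10 + C + Y (u(Y, C) = (C + Y) - 10 = -10 + C + Y)
r(q, Z) = Z (r(q, Z) = (0*q)*Z + Z = 0*Z + Z = 0 + Z = Z)
O(J) = 1 (O(J) = J/J = 1)
18317/(-43502) - 21879/O(u(-1, -12)) = 18317/(-43502) - 21879/1 = 18317*(-1/43502) - 21879*1 = -18317/43502 - 21879 = -951798575/43502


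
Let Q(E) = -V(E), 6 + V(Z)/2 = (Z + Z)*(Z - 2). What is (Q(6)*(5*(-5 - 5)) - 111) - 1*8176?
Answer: -4087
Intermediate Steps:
V(Z) = -12 + 4*Z*(-2 + Z) (V(Z) = -12 + 2*((Z + Z)*(Z - 2)) = -12 + 2*((2*Z)*(-2 + Z)) = -12 + 2*(2*Z*(-2 + Z)) = -12 + 4*Z*(-2 + Z))
Q(E) = 12 - 4*E**2 + 8*E (Q(E) = -(-12 - 8*E + 4*E**2) = 12 - 4*E**2 + 8*E)
(Q(6)*(5*(-5 - 5)) - 111) - 1*8176 = ((12 - 4*6**2 + 8*6)*(5*(-5 - 5)) - 111) - 1*8176 = ((12 - 4*36 + 48)*(5*(-10)) - 111) - 8176 = ((12 - 144 + 48)*(-50) - 111) - 8176 = (-84*(-50) - 111) - 8176 = (4200 - 111) - 8176 = 4089 - 8176 = -4087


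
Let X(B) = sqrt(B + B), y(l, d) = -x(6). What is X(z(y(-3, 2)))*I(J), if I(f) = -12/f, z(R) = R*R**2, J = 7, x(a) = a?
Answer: -144*I*sqrt(3)/7 ≈ -35.631*I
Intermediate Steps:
y(l, d) = -6 (y(l, d) = -1*6 = -6)
z(R) = R**3
X(B) = sqrt(2)*sqrt(B) (X(B) = sqrt(2*B) = sqrt(2)*sqrt(B))
X(z(y(-3, 2)))*I(J) = (sqrt(2)*sqrt((-6)**3))*(-12/7) = (sqrt(2)*sqrt(-216))*(-12*1/7) = (sqrt(2)*(6*I*sqrt(6)))*(-12/7) = (12*I*sqrt(3))*(-12/7) = -144*I*sqrt(3)/7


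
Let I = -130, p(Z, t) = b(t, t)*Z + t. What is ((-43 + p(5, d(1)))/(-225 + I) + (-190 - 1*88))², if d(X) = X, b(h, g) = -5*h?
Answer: 9726496129/126025 ≈ 77179.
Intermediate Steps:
p(Z, t) = t - 5*Z*t (p(Z, t) = (-5*t)*Z + t = -5*Z*t + t = t - 5*Z*t)
((-43 + p(5, d(1)))/(-225 + I) + (-190 - 1*88))² = ((-43 + 1*(1 - 5*5))/(-225 - 130) + (-190 - 1*88))² = ((-43 + 1*(1 - 25))/(-355) + (-190 - 88))² = ((-43 + 1*(-24))*(-1/355) - 278)² = ((-43 - 24)*(-1/355) - 278)² = (-67*(-1/355) - 278)² = (67/355 - 278)² = (-98623/355)² = 9726496129/126025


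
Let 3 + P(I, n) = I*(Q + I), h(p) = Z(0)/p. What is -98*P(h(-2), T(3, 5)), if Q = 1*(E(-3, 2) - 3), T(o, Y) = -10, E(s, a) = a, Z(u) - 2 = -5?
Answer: 441/2 ≈ 220.50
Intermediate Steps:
Z(u) = -3 (Z(u) = 2 - 5 = -3)
Q = -1 (Q = 1*(2 - 3) = 1*(-1) = -1)
h(p) = -3/p
P(I, n) = -3 + I*(-1 + I)
-98*P(h(-2), T(3, 5)) = -98*(-3 + (-3/(-2))² - (-3)/(-2)) = -98*(-3 + (-3*(-½))² - (-3)*(-1)/2) = -98*(-3 + (3/2)² - 1*3/2) = -98*(-3 + 9/4 - 3/2) = -98*(-9/4) = 441/2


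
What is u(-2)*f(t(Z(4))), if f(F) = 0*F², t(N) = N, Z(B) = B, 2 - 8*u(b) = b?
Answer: 0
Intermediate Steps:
u(b) = ¼ - b/8
f(F) = 0
u(-2)*f(t(Z(4))) = (¼ - ⅛*(-2))*0 = (¼ + ¼)*0 = (½)*0 = 0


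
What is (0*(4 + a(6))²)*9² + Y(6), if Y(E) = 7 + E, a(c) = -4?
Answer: 13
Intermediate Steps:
(0*(4 + a(6))²)*9² + Y(6) = (0*(4 - 4)²)*9² + (7 + 6) = (0*0²)*81 + 13 = (0*0)*81 + 13 = 0*81 + 13 = 0 + 13 = 13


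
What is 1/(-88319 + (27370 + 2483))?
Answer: -1/58466 ≈ -1.7104e-5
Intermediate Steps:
1/(-88319 + (27370 + 2483)) = 1/(-88319 + 29853) = 1/(-58466) = -1/58466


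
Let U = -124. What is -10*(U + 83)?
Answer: 410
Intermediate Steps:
-10*(U + 83) = -10*(-124 + 83) = -10*(-41) = 410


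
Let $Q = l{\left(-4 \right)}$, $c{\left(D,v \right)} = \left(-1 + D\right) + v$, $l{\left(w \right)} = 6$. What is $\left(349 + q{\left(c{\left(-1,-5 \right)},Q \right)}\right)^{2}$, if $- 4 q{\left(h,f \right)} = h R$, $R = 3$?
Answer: $\frac{2007889}{16} \approx 1.2549 \cdot 10^{5}$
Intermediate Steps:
$c{\left(D,v \right)} = -1 + D + v$
$Q = 6$
$q{\left(h,f \right)} = - \frac{3 h}{4}$ ($q{\left(h,f \right)} = - \frac{h 3}{4} = - \frac{3 h}{4}$)
$\left(349 + q{\left(c{\left(-1,-5 \right)},Q \right)}\right)^{2} = \left(349 - \frac{3 \left(-1 - 1 - 5\right)}{4}\right)^{2} = \left(349 - - \frac{21}{4}\right)^{2} = \left(349 + \frac{21}{4}\right)^{2} = \left(\frac{1417}{4}\right)^{2} = \frac{2007889}{16}$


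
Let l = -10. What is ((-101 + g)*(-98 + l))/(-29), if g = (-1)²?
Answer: -10800/29 ≈ -372.41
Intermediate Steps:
g = 1
((-101 + g)*(-98 + l))/(-29) = ((-101 + 1)*(-98 - 10))/(-29) = -100*(-108)*(-1/29) = 10800*(-1/29) = -10800/29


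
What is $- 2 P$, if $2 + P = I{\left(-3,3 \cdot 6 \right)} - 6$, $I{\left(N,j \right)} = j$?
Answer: $-20$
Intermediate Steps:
$P = 10$ ($P = -2 + \left(3 \cdot 6 - 6\right) = -2 + \left(18 - 6\right) = -2 + 12 = 10$)
$- 2 P = \left(-2\right) 10 = -20$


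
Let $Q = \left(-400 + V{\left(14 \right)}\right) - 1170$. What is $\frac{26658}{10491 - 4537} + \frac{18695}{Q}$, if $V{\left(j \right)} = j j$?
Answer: $- \frac{163061}{17862} \approx -9.1289$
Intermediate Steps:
$V{\left(j \right)} = j^{2}$
$Q = -1374$ ($Q = \left(-400 + 14^{2}\right) - 1170 = \left(-400 + 196\right) - 1170 = -204 - 1170 = -1374$)
$\frac{26658}{10491 - 4537} + \frac{18695}{Q} = \frac{26658}{10491 - 4537} + \frac{18695}{-1374} = \frac{26658}{10491 - 4537} + 18695 \left(- \frac{1}{1374}\right) = \frac{26658}{5954} - \frac{18695}{1374} = 26658 \cdot \frac{1}{5954} - \frac{18695}{1374} = \frac{13329}{2977} - \frac{18695}{1374} = - \frac{163061}{17862}$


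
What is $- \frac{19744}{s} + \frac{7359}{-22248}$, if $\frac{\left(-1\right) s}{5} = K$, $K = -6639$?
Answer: $- \frac{75949613}{82058040} \approx -0.92556$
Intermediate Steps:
$s = 33195$ ($s = \left(-5\right) \left(-6639\right) = 33195$)
$- \frac{19744}{s} + \frac{7359}{-22248} = - \frac{19744}{33195} + \frac{7359}{-22248} = \left(-19744\right) \frac{1}{33195} + 7359 \left(- \frac{1}{22248}\right) = - \frac{19744}{33195} - \frac{2453}{7416} = - \frac{75949613}{82058040}$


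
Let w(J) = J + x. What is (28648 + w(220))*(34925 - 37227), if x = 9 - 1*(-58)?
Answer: -66608370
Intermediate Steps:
x = 67 (x = 9 + 58 = 67)
w(J) = 67 + J (w(J) = J + 67 = 67 + J)
(28648 + w(220))*(34925 - 37227) = (28648 + (67 + 220))*(34925 - 37227) = (28648 + 287)*(-2302) = 28935*(-2302) = -66608370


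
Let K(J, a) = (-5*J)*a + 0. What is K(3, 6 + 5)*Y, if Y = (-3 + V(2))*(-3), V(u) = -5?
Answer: -3960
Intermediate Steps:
K(J, a) = -5*J*a (K(J, a) = -5*J*a + 0 = -5*J*a)
Y = 24 (Y = (-3 - 5)*(-3) = -8*(-3) = 24)
K(3, 6 + 5)*Y = -5*3*(6 + 5)*24 = -5*3*11*24 = -165*24 = -3960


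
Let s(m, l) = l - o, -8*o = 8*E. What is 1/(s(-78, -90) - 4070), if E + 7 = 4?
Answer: -1/4163 ≈ -0.00024021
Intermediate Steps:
E = -3 (E = -7 + 4 = -3)
o = 3 (o = -(-3) = -1/8*(-24) = 3)
s(m, l) = -3 + l (s(m, l) = l - 1*3 = l - 3 = -3 + l)
1/(s(-78, -90) - 4070) = 1/((-3 - 90) - 4070) = 1/(-93 - 4070) = 1/(-4163) = -1/4163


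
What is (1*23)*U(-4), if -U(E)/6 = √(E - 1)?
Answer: -138*I*√5 ≈ -308.58*I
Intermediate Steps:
U(E) = -6*√(-1 + E) (U(E) = -6*√(E - 1) = -6*√(-1 + E))
(1*23)*U(-4) = (1*23)*(-6*√(-1 - 4)) = 23*(-6*I*√5) = -138*I*√5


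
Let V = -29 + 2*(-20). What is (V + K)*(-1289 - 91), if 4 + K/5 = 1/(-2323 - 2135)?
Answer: 91256410/743 ≈ 1.2282e+5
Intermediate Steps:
V = -69 (V = -29 - 40 = -69)
K = -89165/4458 (K = -20 + 5/(-2323 - 2135) = -20 + 5/(-4458) = -20 + 5*(-1/4458) = -20 - 5/4458 = -89165/4458 ≈ -20.001)
(V + K)*(-1289 - 91) = (-69 - 89165/4458)*(-1289 - 91) = -396767/4458*(-1380) = 91256410/743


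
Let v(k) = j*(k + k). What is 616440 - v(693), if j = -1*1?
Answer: 617826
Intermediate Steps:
j = -1
v(k) = -2*k (v(k) = -(k + k) = -2*k)
616440 - v(693) = 616440 - (-2)*693 = 616440 - 1*(-1386) = 616440 + 1386 = 617826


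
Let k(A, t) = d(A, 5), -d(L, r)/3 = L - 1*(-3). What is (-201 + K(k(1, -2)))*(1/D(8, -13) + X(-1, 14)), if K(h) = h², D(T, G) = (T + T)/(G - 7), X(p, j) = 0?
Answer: 285/4 ≈ 71.250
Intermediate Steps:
d(L, r) = -9 - 3*L (d(L, r) = -3*(L - 1*(-3)) = -3*(L + 3) = -3*(3 + L) = -9 - 3*L)
k(A, t) = -9 - 3*A
D(T, G) = 2*T/(-7 + G) (D(T, G) = (2*T)/(-7 + G) = 2*T/(-7 + G))
(-201 + K(k(1, -2)))*(1/D(8, -13) + X(-1, 14)) = (-201 + (-9 - 3*1)²)*(1/(2*8/(-7 - 13)) + 0) = (-201 + (-9 - 3)²)*(1/(2*8/(-20)) + 0) = (-201 + (-12)²)*(1/(2*8*(-1/20)) + 0) = (-201 + 144)*(1/(-⅘) + 0) = -57*(-5/4 + 0) = -57*(-5/4) = 285/4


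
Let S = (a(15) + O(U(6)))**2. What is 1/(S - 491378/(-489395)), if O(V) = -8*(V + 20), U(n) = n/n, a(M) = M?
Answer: 489395/11456738933 ≈ 4.2717e-5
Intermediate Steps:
U(n) = 1
O(V) = -160 - 8*V (O(V) = -8*(20 + V) = -160 - 8*V)
S = 23409 (S = (15 + (-160 - 8*1))**2 = (15 + (-160 - 8))**2 = (15 - 168)**2 = (-153)**2 = 23409)
1/(S - 491378/(-489395)) = 1/(23409 - 491378/(-489395)) = 1/(23409 - 491378*(-1/489395)) = 1/(23409 + 491378/489395) = 1/(11456738933/489395) = 489395/11456738933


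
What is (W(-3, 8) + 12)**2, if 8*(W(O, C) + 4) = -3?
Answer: 3721/64 ≈ 58.141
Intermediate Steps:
W(O, C) = -35/8 (W(O, C) = -4 + (1/8)*(-3) = -4 - 3/8 = -35/8)
(W(-3, 8) + 12)**2 = (-35/8 + 12)**2 = (61/8)**2 = 3721/64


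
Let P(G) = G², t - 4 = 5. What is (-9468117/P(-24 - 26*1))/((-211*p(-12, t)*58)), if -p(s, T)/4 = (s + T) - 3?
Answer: 3156039/244760000 ≈ 0.012894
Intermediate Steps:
t = 9 (t = 4 + 5 = 9)
p(s, T) = 12 - 4*T - 4*s (p(s, T) = -4*((s + T) - 3) = -4*((T + s) - 3) = -4*(-3 + T + s) = 12 - 4*T - 4*s)
(-9468117/P(-24 - 26*1))/((-211*p(-12, t)*58)) = (-9468117/(-24 - 26*1)²)/((-211*(12 - 4*9 - 4*(-12))*58)) = (-9468117/(-24 - 26)²)/((-211*(12 - 36 + 48)*58)) = (-9468117/((-50)²))/((-211*24*58)) = (-9468117/2500)/((-5064*58)) = -9468117*1/2500/(-293712) = -9468117/2500*(-1/293712) = 3156039/244760000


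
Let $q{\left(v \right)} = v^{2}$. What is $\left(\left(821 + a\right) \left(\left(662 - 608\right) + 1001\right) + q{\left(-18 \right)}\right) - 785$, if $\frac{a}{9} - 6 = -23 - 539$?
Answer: $-4413526$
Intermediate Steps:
$a = -5004$ ($a = 54 + 9 \left(-23 - 539\right) = 54 + 9 \left(-562\right) = 54 - 5058 = -5004$)
$\left(\left(821 + a\right) \left(\left(662 - 608\right) + 1001\right) + q{\left(-18 \right)}\right) - 785 = \left(\left(821 - 5004\right) \left(\left(662 - 608\right) + 1001\right) + \left(-18\right)^{2}\right) - 785 = \left(- 4183 \left(54 + 1001\right) + 324\right) - 785 = \left(\left(-4183\right) 1055 + 324\right) - 785 = \left(-4413065 + 324\right) - 785 = -4412741 - 785 = -4413526$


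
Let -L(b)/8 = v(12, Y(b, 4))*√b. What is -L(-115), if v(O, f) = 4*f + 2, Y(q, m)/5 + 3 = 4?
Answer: 176*I*√115 ≈ 1887.4*I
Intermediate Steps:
Y(q, m) = 5 (Y(q, m) = -15 + 5*4 = -15 + 20 = 5)
v(O, f) = 2 + 4*f
L(b) = -176*√b (L(b) = -8*(2 + 4*5)*√b = -8*(2 + 20)*√b = -176*√b)
-L(-115) = -(-176)*√(-115) = -(-176)*I*√115 = 176*I*√115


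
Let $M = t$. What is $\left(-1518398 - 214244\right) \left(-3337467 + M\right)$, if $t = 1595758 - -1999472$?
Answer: $-446610999846$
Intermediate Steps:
$t = 3595230$ ($t = 1595758 + 1999472 = 3595230$)
$M = 3595230$
$\left(-1518398 - 214244\right) \left(-3337467 + M\right) = \left(-1518398 - 214244\right) \left(-3337467 + 3595230\right) = \left(-1732642\right) 257763 = -446610999846$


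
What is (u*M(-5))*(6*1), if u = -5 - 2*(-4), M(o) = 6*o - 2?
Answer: -576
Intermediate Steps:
M(o) = -2 + 6*o
u = 3 (u = -5 + 8 = 3)
(u*M(-5))*(6*1) = (3*(-2 + 6*(-5)))*(6*1) = (3*(-2 - 30))*6 = (3*(-32))*6 = -96*6 = -576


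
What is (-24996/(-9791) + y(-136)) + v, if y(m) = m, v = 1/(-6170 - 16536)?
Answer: -29667215271/222314446 ≈ -133.45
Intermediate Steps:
v = -1/22706 (v = 1/(-22706) = -1/22706 ≈ -4.4041e-5)
(-24996/(-9791) + y(-136)) + v = (-24996/(-9791) - 136) - 1/22706 = (-24996*(-1/9791) - 136) - 1/22706 = (24996/9791 - 136) - 1/22706 = -1306580/9791 - 1/22706 = -29667215271/222314446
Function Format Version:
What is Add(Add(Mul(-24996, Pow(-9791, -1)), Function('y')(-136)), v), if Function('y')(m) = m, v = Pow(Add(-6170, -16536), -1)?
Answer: Rational(-29667215271, 222314446) ≈ -133.45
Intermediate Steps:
v = Rational(-1, 22706) (v = Pow(-22706, -1) = Rational(-1, 22706) ≈ -4.4041e-5)
Add(Add(Mul(-24996, Pow(-9791, -1)), Function('y')(-136)), v) = Add(Add(Mul(-24996, Pow(-9791, -1)), -136), Rational(-1, 22706)) = Add(Add(Mul(-24996, Rational(-1, 9791)), -136), Rational(-1, 22706)) = Add(Add(Rational(24996, 9791), -136), Rational(-1, 22706)) = Add(Rational(-1306580, 9791), Rational(-1, 22706)) = Rational(-29667215271, 222314446)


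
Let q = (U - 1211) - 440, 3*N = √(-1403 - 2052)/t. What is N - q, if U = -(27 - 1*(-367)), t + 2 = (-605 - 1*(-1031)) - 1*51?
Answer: 2045 + I*√3455/1119 ≈ 2045.0 + 0.052528*I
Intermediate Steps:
t = 373 (t = -2 + ((-605 - 1*(-1031)) - 1*51) = -2 + ((-605 + 1031) - 51) = -2 + (426 - 51) = -2 + 375 = 373)
U = -394 (U = -(27 + 367) = -1*394 = -394)
N = I*√3455/1119 (N = (√(-1403 - 2052)/373)/3 = (√(-3455)*(1/373))/3 = ((I*√3455)*(1/373))/3 = (I*√3455/373)/3 = I*√3455/1119 ≈ 0.052528*I)
q = -2045 (q = (-394 - 1211) - 440 = -1605 - 440 = -2045)
N - q = I*√3455/1119 - 1*(-2045) = I*√3455/1119 + 2045 = 2045 + I*√3455/1119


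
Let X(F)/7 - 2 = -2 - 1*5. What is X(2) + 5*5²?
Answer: 90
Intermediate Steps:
X(F) = -35 (X(F) = 14 + 7*(-2 - 1*5) = 14 + 7*(-2 - 5) = 14 + 7*(-7) = 14 - 49 = -35)
X(2) + 5*5² = -35 + 5*5² = -35 + 5*25 = -35 + 125 = 90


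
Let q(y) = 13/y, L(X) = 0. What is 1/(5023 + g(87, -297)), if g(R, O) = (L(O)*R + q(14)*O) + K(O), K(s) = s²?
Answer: 14/1301387 ≈ 1.0758e-5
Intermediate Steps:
g(R, O) = O² + 13*O/14 (g(R, O) = (0*R + (13/14)*O) + O² = (0 + (13*(1/14))*O) + O² = (0 + 13*O/14) + O² = 13*O/14 + O² = O² + 13*O/14)
1/(5023 + g(87, -297)) = 1/(5023 + (1/14)*(-297)*(13 + 14*(-297))) = 1/(5023 + (1/14)*(-297)*(13 - 4158)) = 1/(5023 + (1/14)*(-297)*(-4145)) = 1/(5023 + 1231065/14) = 1/(1301387/14) = 14/1301387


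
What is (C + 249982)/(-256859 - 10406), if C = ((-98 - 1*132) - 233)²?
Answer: -464351/267265 ≈ -1.7374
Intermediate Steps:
C = 214369 (C = ((-98 - 132) - 233)² = (-230 - 233)² = (-463)² = 214369)
(C + 249982)/(-256859 - 10406) = (214369 + 249982)/(-256859 - 10406) = 464351/(-267265) = 464351*(-1/267265) = -464351/267265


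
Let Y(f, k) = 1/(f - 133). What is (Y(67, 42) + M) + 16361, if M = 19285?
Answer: 2352635/66 ≈ 35646.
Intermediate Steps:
Y(f, k) = 1/(-133 + f)
(Y(67, 42) + M) + 16361 = (1/(-133 + 67) + 19285) + 16361 = (1/(-66) + 19285) + 16361 = (-1/66 + 19285) + 16361 = 1272809/66 + 16361 = 2352635/66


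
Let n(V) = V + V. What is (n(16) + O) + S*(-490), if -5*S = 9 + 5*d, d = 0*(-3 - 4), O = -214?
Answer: 700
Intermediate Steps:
d = 0 (d = 0*(-7) = 0)
n(V) = 2*V
S = -9/5 (S = -(9 + 5*0)/5 = -(9 + 0)/5 = -1/5*9 = -9/5 ≈ -1.8000)
(n(16) + O) + S*(-490) = (2*16 - 214) - 9/5*(-490) = (32 - 214) + 882 = -182 + 882 = 700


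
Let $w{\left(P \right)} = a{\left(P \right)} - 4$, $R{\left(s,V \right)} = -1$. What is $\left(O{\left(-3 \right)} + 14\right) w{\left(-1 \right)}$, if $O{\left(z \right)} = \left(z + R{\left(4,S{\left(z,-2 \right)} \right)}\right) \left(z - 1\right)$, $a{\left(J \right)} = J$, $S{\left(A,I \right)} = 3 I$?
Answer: $-150$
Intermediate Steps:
$w{\left(P \right)} = -4 + P$ ($w{\left(P \right)} = P - 4 = -4 + P$)
$O{\left(z \right)} = \left(-1 + z\right)^{2}$ ($O{\left(z \right)} = \left(z - 1\right) \left(z - 1\right) = \left(-1 + z\right) \left(-1 + z\right) = \left(-1 + z\right)^{2}$)
$\left(O{\left(-3 \right)} + 14\right) w{\left(-1 \right)} = \left(\left(1 + \left(-3\right)^{2} - -6\right) + 14\right) \left(-4 - 1\right) = \left(\left(1 + 9 + 6\right) + 14\right) \left(-5\right) = \left(16 + 14\right) \left(-5\right) = 30 \left(-5\right) = -150$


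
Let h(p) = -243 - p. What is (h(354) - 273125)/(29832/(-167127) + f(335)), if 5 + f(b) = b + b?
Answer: -134944946/327757 ≈ -411.72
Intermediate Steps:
f(b) = -5 + 2*b (f(b) = -5 + (b + b) = -5 + 2*b)
(h(354) - 273125)/(29832/(-167127) + f(335)) = ((-243 - 1*354) - 273125)/(29832/(-167127) + (-5 + 2*335)) = ((-243 - 354) - 273125)/(29832*(-1/167127) + (-5 + 670)) = (-597 - 273125)/(-88/493 + 665) = -273722/327757/493 = -273722*493/327757 = -134944946/327757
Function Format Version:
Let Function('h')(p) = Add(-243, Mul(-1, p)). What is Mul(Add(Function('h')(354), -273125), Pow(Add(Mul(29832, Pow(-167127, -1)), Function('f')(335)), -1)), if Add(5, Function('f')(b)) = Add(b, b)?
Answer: Rational(-134944946, 327757) ≈ -411.72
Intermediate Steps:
Function('f')(b) = Add(-5, Mul(2, b)) (Function('f')(b) = Add(-5, Add(b, b)) = Add(-5, Mul(2, b)))
Mul(Add(Function('h')(354), -273125), Pow(Add(Mul(29832, Pow(-167127, -1)), Function('f')(335)), -1)) = Mul(Add(Add(-243, Mul(-1, 354)), -273125), Pow(Add(Mul(29832, Pow(-167127, -1)), Add(-5, Mul(2, 335))), -1)) = Mul(Add(Add(-243, -354), -273125), Pow(Add(Mul(29832, Rational(-1, 167127)), Add(-5, 670)), -1)) = Mul(Add(-597, -273125), Pow(Add(Rational(-88, 493), 665), -1)) = Mul(-273722, Pow(Rational(327757, 493), -1)) = Mul(-273722, Rational(493, 327757)) = Rational(-134944946, 327757)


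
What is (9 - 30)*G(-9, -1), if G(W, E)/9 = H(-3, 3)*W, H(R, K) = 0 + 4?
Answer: 6804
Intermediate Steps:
H(R, K) = 4
G(W, E) = 36*W (G(W, E) = 9*(4*W) = 36*W)
(9 - 30)*G(-9, -1) = (9 - 30)*(36*(-9)) = -21*(-324) = 6804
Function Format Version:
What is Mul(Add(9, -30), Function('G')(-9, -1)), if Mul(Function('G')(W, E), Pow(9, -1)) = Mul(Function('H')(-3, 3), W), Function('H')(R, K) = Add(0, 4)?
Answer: 6804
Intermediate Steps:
Function('H')(R, K) = 4
Function('G')(W, E) = Mul(36, W) (Function('G')(W, E) = Mul(9, Mul(4, W)) = Mul(36, W))
Mul(Add(9, -30), Function('G')(-9, -1)) = Mul(Add(9, -30), Mul(36, -9)) = Mul(-21, -324) = 6804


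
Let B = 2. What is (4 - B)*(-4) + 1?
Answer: -7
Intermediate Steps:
(4 - B)*(-4) + 1 = (4 - 1*2)*(-4) + 1 = (4 - 2)*(-4) + 1 = 2*(-4) + 1 = -8 + 1 = -7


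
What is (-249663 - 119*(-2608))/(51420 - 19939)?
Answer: 60689/31481 ≈ 1.9278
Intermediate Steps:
(-249663 - 119*(-2608))/(51420 - 19939) = (-249663 + 310352)/31481 = 60689*(1/31481) = 60689/31481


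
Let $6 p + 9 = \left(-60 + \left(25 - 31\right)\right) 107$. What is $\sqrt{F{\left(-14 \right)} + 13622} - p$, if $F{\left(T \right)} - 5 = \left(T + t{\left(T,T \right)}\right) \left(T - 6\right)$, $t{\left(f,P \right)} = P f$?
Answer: $\frac{2357}{2} + \sqrt{9987} \approx 1278.4$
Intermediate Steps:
$p = - \frac{2357}{2}$ ($p = - \frac{3}{2} + \frac{\left(-60 + \left(25 - 31\right)\right) 107}{6} = - \frac{3}{2} + \frac{\left(-60 - 6\right) 107}{6} = - \frac{3}{2} + \frac{\left(-66\right) 107}{6} = - \frac{3}{2} + \frac{1}{6} \left(-7062\right) = - \frac{3}{2} - 1177 = - \frac{2357}{2} \approx -1178.5$)
$F{\left(T \right)} = 5 + \left(-6 + T\right) \left(T + T^{2}\right)$ ($F{\left(T \right)} = 5 + \left(T + T T\right) \left(T - 6\right) = 5 + \left(T + T^{2}\right) \left(-6 + T\right) = 5 + \left(-6 + T\right) \left(T + T^{2}\right)$)
$\sqrt{F{\left(-14 \right)} + 13622} - p = \sqrt{\left(5 + \left(-14\right)^{3} - -84 - 5 \left(-14\right)^{2}\right) + 13622} - - \frac{2357}{2} = \sqrt{\left(5 - 2744 + 84 - 980\right) + 13622} + \frac{2357}{2} = \sqrt{-3635 + 13622} + \frac{2357}{2} = \sqrt{9987} + \frac{2357}{2} = \frac{2357}{2} + \sqrt{9987}$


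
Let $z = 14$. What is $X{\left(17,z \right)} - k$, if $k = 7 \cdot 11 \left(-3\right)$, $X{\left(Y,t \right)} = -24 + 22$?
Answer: $229$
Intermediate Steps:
$X{\left(Y,t \right)} = -2$
$k = -231$ ($k = 77 \left(-3\right) = -231$)
$X{\left(17,z \right)} - k = -2 - -231 = -2 + 231 = 229$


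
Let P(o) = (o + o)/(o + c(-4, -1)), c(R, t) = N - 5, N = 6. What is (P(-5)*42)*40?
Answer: 4200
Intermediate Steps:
c(R, t) = 1 (c(R, t) = 6 - 5 = 1)
P(o) = 2*o/(1 + o) (P(o) = (o + o)/(o + 1) = (2*o)/(1 + o) = 2*o/(1 + o))
(P(-5)*42)*40 = ((2*(-5)/(1 - 5))*42)*40 = ((2*(-5)/(-4))*42)*40 = ((2*(-5)*(-¼))*42)*40 = ((5/2)*42)*40 = 105*40 = 4200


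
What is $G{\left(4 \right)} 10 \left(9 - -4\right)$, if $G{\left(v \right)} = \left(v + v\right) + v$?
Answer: $1560$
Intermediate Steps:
$G{\left(v \right)} = 3 v$ ($G{\left(v \right)} = 2 v + v = 3 v$)
$G{\left(4 \right)} 10 \left(9 - -4\right) = 3 \cdot 4 \cdot 10 \left(9 - -4\right) = 12 \cdot 10 \left(9 + 4\right) = 120 \cdot 13 = 1560$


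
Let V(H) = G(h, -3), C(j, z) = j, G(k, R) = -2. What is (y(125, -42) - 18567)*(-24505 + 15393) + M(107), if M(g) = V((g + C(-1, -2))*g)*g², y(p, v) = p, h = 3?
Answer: 168020606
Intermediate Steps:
V(H) = -2
M(g) = -2*g²
(y(125, -42) - 18567)*(-24505 + 15393) + M(107) = (125 - 18567)*(-24505 + 15393) - 2*107² = -18442*(-9112) - 2*11449 = 168043504 - 22898 = 168020606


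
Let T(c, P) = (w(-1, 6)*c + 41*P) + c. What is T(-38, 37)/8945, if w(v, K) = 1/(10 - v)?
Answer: 16231/98395 ≈ 0.16496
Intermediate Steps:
T(c, P) = 41*P + 12*c/11 (T(c, P) = ((-1/(-10 - 1))*c + 41*P) + c = ((-1/(-11))*c + 41*P) + c = ((-1*(-1/11))*c + 41*P) + c = (c/11 + 41*P) + c = (41*P + c/11) + c = 41*P + 12*c/11)
T(-38, 37)/8945 = (41*37 + (12/11)*(-38))/8945 = (1517 - 456/11)*(1/8945) = (16231/11)*(1/8945) = 16231/98395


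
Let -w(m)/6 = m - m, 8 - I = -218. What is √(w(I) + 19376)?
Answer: 4*√1211 ≈ 139.20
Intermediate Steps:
I = 226 (I = 8 - 1*(-218) = 8 + 218 = 226)
w(m) = 0 (w(m) = -6*(m - m) = -6*0 = 0)
√(w(I) + 19376) = √(0 + 19376) = √19376 = 4*√1211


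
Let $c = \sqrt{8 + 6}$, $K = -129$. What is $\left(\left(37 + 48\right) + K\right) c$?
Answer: $- 44 \sqrt{14} \approx -164.63$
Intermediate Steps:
$c = \sqrt{14} \approx 3.7417$
$\left(\left(37 + 48\right) + K\right) c = \left(\left(37 + 48\right) - 129\right) \sqrt{14} = \left(85 - 129\right) \sqrt{14} = - 44 \sqrt{14}$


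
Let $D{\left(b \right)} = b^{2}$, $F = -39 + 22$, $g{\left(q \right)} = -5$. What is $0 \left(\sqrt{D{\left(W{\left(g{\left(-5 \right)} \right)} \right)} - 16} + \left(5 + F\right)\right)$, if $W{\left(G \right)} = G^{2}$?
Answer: $0$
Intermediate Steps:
$F = -17$
$0 \left(\sqrt{D{\left(W{\left(g{\left(-5 \right)} \right)} \right)} - 16} + \left(5 + F\right)\right) = 0 \left(\sqrt{\left(\left(-5\right)^{2}\right)^{2} - 16} + \left(5 - 17\right)\right) = 0 \left(\sqrt{25^{2} - 16} - 12\right) = 0 \left(\sqrt{625 - 16} - 12\right) = 0 \left(\sqrt{609} - 12\right) = 0 \left(-12 + \sqrt{609}\right) = 0$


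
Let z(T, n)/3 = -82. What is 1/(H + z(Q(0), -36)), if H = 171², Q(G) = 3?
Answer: 1/28995 ≈ 3.4489e-5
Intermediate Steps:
z(T, n) = -246 (z(T, n) = 3*(-82) = -246)
H = 29241
1/(H + z(Q(0), -36)) = 1/(29241 - 246) = 1/28995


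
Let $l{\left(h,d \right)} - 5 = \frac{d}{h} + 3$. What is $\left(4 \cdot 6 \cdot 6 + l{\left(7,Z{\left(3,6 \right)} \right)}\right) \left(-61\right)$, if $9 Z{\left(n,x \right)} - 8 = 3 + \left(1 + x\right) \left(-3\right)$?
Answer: $- \frac{583526}{63} \approx -9262.3$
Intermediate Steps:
$Z{\left(n,x \right)} = \frac{8}{9} - \frac{x}{3}$ ($Z{\left(n,x \right)} = \frac{8}{9} + \frac{3 + \left(1 + x\right) \left(-3\right)}{9} = \frac{8}{9} + \frac{3 - \left(3 + 3 x\right)}{9} = \frac{8}{9} + \frac{\left(-3\right) x}{9} = \frac{8}{9} - \frac{x}{3}$)
$l{\left(h,d \right)} = 8 + \frac{d}{h}$ ($l{\left(h,d \right)} = 5 + \left(\frac{d}{h} + 3\right) = 5 + \left(3 + \frac{d}{h}\right) = 8 + \frac{d}{h}$)
$\left(4 \cdot 6 \cdot 6 + l{\left(7,Z{\left(3,6 \right)} \right)}\right) \left(-61\right) = \left(4 \cdot 6 \cdot 6 + \left(8 + \frac{\frac{8}{9} - 2}{7}\right)\right) \left(-61\right) = \left(24 \cdot 6 + \left(8 + \left(\frac{8}{9} - 2\right) \frac{1}{7}\right)\right) \left(-61\right) = \left(144 + \left(8 - \frac{10}{63}\right)\right) \left(-61\right) = \left(144 + \frac{494}{63}\right) \left(-61\right) = \frac{9566}{63} \left(-61\right) = - \frac{583526}{63}$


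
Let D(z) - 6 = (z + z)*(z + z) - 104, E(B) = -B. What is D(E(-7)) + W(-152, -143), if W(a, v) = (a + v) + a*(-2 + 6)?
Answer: -805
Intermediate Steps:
W(a, v) = v + 5*a (W(a, v) = (a + v) + a*4 = (a + v) + 4*a = v + 5*a)
D(z) = -98 + 4*z² (D(z) = 6 + ((z + z)*(z + z) - 104) = 6 + ((2*z)*(2*z) - 104) = 6 + (4*z² - 104) = 6 + (-104 + 4*z²) = -98 + 4*z²)
D(E(-7)) + W(-152, -143) = (-98 + 4*(-1*(-7))²) + (-143 + 5*(-152)) = (-98 + 4*7²) + (-143 - 760) = (-98 + 4*49) - 903 = (-98 + 196) - 903 = 98 - 903 = -805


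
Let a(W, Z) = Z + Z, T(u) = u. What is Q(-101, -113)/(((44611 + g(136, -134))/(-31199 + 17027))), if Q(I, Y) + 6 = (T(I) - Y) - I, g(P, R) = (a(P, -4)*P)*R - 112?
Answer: -1516404/190291 ≈ -7.9689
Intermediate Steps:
a(W, Z) = 2*Z
g(P, R) = -112 - 8*P*R (g(P, R) = ((2*(-4))*P)*R - 112 = (-8*P)*R - 112 = -8*P*R - 112 = -112 - 8*P*R)
Q(I, Y) = -6 - Y (Q(I, Y) = -6 + ((I - Y) - I) = -6 - Y)
Q(-101, -113)/(((44611 + g(136, -134))/(-31199 + 17027))) = (-6 - 1*(-113))/(((44611 + (-112 - 8*136*(-134)))/(-31199 + 17027))) = (-6 + 113)/(((44611 + (-112 + 145792))/(-14172))) = 107/(((44611 + 145680)*(-1/14172))) = 107/((190291*(-1/14172))) = 107/(-190291/14172) = 107*(-14172/190291) = -1516404/190291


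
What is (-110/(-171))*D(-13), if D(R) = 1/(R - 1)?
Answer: -55/1197 ≈ -0.045948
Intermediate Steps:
D(R) = 1/(-1 + R)
(-110/(-171))*D(-13) = (-110/(-171))/(-1 - 13) = -110*(-1/171)/(-14) = (110/171)*(-1/14) = -55/1197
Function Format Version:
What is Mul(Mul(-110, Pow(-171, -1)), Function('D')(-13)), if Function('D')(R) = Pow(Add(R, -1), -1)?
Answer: Rational(-55, 1197) ≈ -0.045948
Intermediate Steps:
Function('D')(R) = Pow(Add(-1, R), -1)
Mul(Mul(-110, Pow(-171, -1)), Function('D')(-13)) = Mul(Mul(-110, Pow(-171, -1)), Pow(Add(-1, -13), -1)) = Mul(Mul(-110, Rational(-1, 171)), Pow(-14, -1)) = Mul(Rational(110, 171), Rational(-1, 14)) = Rational(-55, 1197)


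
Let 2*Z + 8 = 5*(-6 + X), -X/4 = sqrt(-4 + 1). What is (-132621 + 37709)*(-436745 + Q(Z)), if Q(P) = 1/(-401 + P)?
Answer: 122077146205184/2945 - 47456*I*sqrt(3)/8835 ≈ 4.1452e+10 - 9.3035*I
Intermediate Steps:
X = -4*I*sqrt(3) (X = -4*sqrt(-4 + 1) = -4*I*sqrt(3) ≈ -6.9282*I)
Z = -19 - 10*I*sqrt(3) (Z = -4 + (5*(-6 - 4*I*sqrt(3)))/2 = -4 + (-30 - 20*I*sqrt(3))/2 = -4 + (-15 - 10*I*sqrt(3)) = -19 - 10*I*sqrt(3) ≈ -19.0 - 17.32*I)
(-132621 + 37709)*(-436745 + Q(Z)) = (-132621 + 37709)*(-436745 + 1/(-401 + (-19 - 10*I*sqrt(3)))) = -94912*(-436745 + 1/(-420 - 10*I*sqrt(3))) = 41452341440 - 94912/(-420 - 10*I*sqrt(3))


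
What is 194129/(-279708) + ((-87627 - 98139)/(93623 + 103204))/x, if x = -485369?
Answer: -475533701994941/685167869697036 ≈ -0.69404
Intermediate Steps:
194129/(-279708) + ((-87627 - 98139)/(93623 + 103204))/x = 194129/(-279708) + ((-87627 - 98139)/(93623 + 103204))/(-485369) = 194129*(-1/279708) - 185766/196827*(-1/485369) = -14933/21516 - 185766*1/196827*(-1/485369) = -14933/21516 - 61922/65609*(-1/485369) = -14933/21516 + 61922/31844574721 = -475533701994941/685167869697036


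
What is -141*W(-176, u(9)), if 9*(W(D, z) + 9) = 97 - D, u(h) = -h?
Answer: -3008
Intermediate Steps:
W(D, z) = 16/9 - D/9 (W(D, z) = -9 + (97 - D)/9 = -9 + (97/9 - D/9) = 16/9 - D/9)
-141*W(-176, u(9)) = -141*(16/9 - ⅑*(-176)) = -141*(16/9 + 176/9) = -141*64/3 = -3008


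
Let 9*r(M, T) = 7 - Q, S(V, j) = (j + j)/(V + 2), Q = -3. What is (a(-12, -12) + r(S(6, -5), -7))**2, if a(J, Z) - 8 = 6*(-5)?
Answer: 35344/81 ≈ 436.35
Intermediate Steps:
S(V, j) = 2*j/(2 + V) (S(V, j) = (2*j)/(2 + V) = 2*j/(2 + V))
a(J, Z) = -22 (a(J, Z) = 8 + 6*(-5) = 8 - 30 = -22)
r(M, T) = 10/9 (r(M, T) = (7 - 1*(-3))/9 = (7 + 3)/9 = (1/9)*10 = 10/9)
(a(-12, -12) + r(S(6, -5), -7))**2 = (-22 + 10/9)**2 = (-188/9)**2 = 35344/81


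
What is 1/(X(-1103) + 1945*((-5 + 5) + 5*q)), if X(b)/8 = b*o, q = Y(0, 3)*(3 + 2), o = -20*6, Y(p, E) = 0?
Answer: 1/1058880 ≈ 9.4439e-7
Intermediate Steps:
o = -120
q = 0 (q = 0*(3 + 2) = 0*5 = 0)
X(b) = -960*b (X(b) = 8*(b*(-120)) = 8*(-120*b) = -960*b)
1/(X(-1103) + 1945*((-5 + 5) + 5*q)) = 1/(-960*(-1103) + 1945*((-5 + 5) + 5*0)) = 1/(1058880 + 1945*(0 + 0)) = 1/(1058880 + 1945*0) = 1/(1058880 + 0) = 1/1058880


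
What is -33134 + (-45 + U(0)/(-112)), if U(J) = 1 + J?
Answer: -3716049/112 ≈ -33179.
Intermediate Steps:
-33134 + (-45 + U(0)/(-112)) = -33134 + (-45 + (1 + 0)/(-112)) = -33134 + (-45 - 1/112*1) = -33134 + (-45 - 1/112) = -33134 - 5041/112 = -3716049/112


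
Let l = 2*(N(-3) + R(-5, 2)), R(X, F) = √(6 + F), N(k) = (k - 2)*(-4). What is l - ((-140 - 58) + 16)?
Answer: 222 + 4*√2 ≈ 227.66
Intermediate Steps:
N(k) = 8 - 4*k (N(k) = (-2 + k)*(-4) = 8 - 4*k)
l = 40 + 4*√2 (l = 2*((8 - 4*(-3)) + √(6 + 2)) = 2*((8 + 12) + √8) = 2*(20 + 2*√2) = 40 + 4*√2 ≈ 45.657)
l - ((-140 - 58) + 16) = (40 + 4*√2) - ((-140 - 58) + 16) = (40 + 4*√2) - (-198 + 16) = (40 + 4*√2) - 1*(-182) = (40 + 4*√2) + 182 = 222 + 4*√2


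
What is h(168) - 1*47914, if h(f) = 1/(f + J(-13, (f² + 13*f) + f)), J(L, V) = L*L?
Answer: -16147017/337 ≈ -47914.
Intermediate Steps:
J(L, V) = L²
h(f) = 1/(169 + f) (h(f) = 1/(f + (-13)²) = 1/(f + 169) = 1/(169 + f))
h(168) - 1*47914 = 1/(169 + 168) - 1*47914 = 1/337 - 47914 = -16147017/337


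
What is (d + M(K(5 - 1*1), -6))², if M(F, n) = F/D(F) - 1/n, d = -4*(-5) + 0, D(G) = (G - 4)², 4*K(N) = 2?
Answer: 35295481/86436 ≈ 408.34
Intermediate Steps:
K(N) = ½ (K(N) = (¼)*2 = ½)
D(G) = (-4 + G)²
d = 20 (d = 20 + 0 = 20)
M(F, n) = -1/n + F/(-4 + F)² (M(F, n) = F/((-4 + F)²) - 1/n = F/(-4 + F)² - 1/n = -1/n + F/(-4 + F)²)
(d + M(K(5 - 1*1), -6))² = (20 + (-1/(-6) + 1/(2*(-4 + ½)²)))² = (20 + (-1*(-⅙) + 1/(2*(-7/2)²)))² = (20 + (⅙ + (½)*(4/49)))² = (20 + (⅙ + 2/49))² = (20 + 61/294)² = (5941/294)² = 35295481/86436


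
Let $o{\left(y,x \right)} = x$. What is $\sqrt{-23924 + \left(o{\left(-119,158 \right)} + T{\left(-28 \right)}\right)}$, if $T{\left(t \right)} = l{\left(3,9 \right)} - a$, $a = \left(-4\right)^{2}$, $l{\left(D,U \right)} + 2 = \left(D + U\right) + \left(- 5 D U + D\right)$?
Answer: $12 i \sqrt{166} \approx 154.61 i$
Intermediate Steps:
$l{\left(D,U \right)} = -2 + U + 2 D - 5 D U$ ($l{\left(D,U \right)} = -2 + \left(\left(D + U\right) + \left(- 5 D U + D\right)\right) = -2 - \left(- U - 2 D + 5 D U\right) = -2 + \left(U + 2 D - 5 D U\right) = -2 + U + 2 D - 5 D U$)
$a = 16$
$T{\left(t \right)} = -138$ ($T{\left(t \right)} = \left(-2 + 9 + 2 \cdot 3 - 15 \cdot 9\right) - 16 = \left(-2 + 9 + 6 - 135\right) - 16 = -122 - 16 = -138$)
$\sqrt{-23924 + \left(o{\left(-119,158 \right)} + T{\left(-28 \right)}\right)} = \sqrt{-23924 + \left(158 - 138\right)} = \sqrt{-23924 + 20} = \sqrt{-23904} = 12 i \sqrt{166}$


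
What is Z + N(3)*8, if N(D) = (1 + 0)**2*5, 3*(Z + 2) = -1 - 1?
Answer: 112/3 ≈ 37.333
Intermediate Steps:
Z = -8/3 (Z = -2 + (-1 - 1)/3 = -2 + (1/3)*(-2) = -2 - 2/3 = -8/3 ≈ -2.6667)
N(D) = 5 (N(D) = 1**2*5 = 1*5 = 5)
Z + N(3)*8 = -8/3 + 5*8 = -8/3 + 40 = 112/3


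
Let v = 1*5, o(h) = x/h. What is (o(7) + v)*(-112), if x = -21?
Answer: -224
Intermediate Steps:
o(h) = -21/h
v = 5
(o(7) + v)*(-112) = (-21/7 + 5)*(-112) = (-21*⅐ + 5)*(-112) = (-3 + 5)*(-112) = 2*(-112) = -224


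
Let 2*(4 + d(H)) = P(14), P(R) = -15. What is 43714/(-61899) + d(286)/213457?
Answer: -18663542273/26425549686 ≈ -0.70627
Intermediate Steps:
d(H) = -23/2 (d(H) = -4 + (1/2)*(-15) = -4 - 15/2 = -23/2)
43714/(-61899) + d(286)/213457 = 43714/(-61899) - 23/2/213457 = 43714*(-1/61899) - 23/2*1/213457 = -43714/61899 - 23/426914 = -18663542273/26425549686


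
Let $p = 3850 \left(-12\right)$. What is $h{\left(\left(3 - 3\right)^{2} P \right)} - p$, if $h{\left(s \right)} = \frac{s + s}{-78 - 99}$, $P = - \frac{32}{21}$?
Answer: $46200$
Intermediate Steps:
$P = - \frac{32}{21}$ ($P = \left(-32\right) \frac{1}{21} = - \frac{32}{21} \approx -1.5238$)
$p = -46200$
$h{\left(s \right)} = - \frac{2 s}{177}$ ($h{\left(s \right)} = \frac{2 s}{-177} = 2 s \left(- \frac{1}{177}\right) = - \frac{2 s}{177}$)
$h{\left(\left(3 - 3\right)^{2} P \right)} - p = - \frac{2 \left(3 - 3\right)^{2} \left(- \frac{32}{21}\right)}{177} - -46200 = - \frac{2 \cdot 0^{2} \left(- \frac{32}{21}\right)}{177} + 46200 = - \frac{2 \cdot 0 \left(- \frac{32}{21}\right)}{177} + 46200 = \left(- \frac{2}{177}\right) 0 + 46200 = 0 + 46200 = 46200$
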